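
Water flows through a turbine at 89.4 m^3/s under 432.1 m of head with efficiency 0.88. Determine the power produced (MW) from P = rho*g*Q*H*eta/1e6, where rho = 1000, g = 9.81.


P = 1000 * 9.81 * 89.4 * 432.1 * 0.88 / 1e6 = 333.4828 MW


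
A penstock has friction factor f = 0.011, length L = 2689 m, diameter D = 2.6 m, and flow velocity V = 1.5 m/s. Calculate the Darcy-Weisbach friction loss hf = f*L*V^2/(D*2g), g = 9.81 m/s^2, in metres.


hf = 0.011 * 2689 * 1.5^2 / (2.6 * 2 * 9.81) = 1.3046 m


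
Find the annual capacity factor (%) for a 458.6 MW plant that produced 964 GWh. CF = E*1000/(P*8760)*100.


CF = 964 * 1000 / (458.6 * 8760) * 100 = 23.9960 %


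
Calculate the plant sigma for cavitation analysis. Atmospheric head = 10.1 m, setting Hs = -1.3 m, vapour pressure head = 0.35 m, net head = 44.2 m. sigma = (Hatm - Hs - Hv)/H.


sigma = (10.1 - (-1.3) - 0.35) / 44.2 = 0.2500


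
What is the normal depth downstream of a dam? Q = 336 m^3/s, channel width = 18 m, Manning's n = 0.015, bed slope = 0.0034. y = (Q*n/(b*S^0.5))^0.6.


y = (336 * 0.015 / (18 * 0.0034^0.5))^0.6 = 2.5636 m


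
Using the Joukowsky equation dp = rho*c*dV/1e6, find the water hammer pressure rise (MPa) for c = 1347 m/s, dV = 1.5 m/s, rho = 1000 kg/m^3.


dp = 1000 * 1347 * 1.5 / 1e6 = 2.0205 MPa


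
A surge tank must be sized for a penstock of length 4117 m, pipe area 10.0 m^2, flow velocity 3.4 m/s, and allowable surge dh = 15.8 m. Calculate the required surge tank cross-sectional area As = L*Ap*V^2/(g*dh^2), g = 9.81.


As = 4117 * 10.0 * 3.4^2 / (9.81 * 15.8^2) = 194.3370 m^2


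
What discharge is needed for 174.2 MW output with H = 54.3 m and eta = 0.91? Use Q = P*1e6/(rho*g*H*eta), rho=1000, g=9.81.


Q = 174.2 * 1e6 / (1000 * 9.81 * 54.3 * 0.91) = 359.3668 m^3/s


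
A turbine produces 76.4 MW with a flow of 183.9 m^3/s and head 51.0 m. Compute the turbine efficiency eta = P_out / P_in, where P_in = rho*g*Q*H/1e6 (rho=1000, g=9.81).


P_in = 1000 * 9.81 * 183.9 * 51.0 / 1e6 = 92.0070 MW
eta = 76.4 / 92.0070 = 0.8304


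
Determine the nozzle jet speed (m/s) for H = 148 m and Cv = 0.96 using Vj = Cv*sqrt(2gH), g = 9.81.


Vj = 0.96 * sqrt(2*9.81*148) = 51.7311 m/s


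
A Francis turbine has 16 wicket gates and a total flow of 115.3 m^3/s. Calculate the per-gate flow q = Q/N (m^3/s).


q = 115.3 / 16 = 7.2062 m^3/s


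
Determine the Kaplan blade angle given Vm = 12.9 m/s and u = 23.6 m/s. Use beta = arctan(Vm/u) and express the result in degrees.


beta = arctan(12.9 / 23.6) = 28.6615 degrees


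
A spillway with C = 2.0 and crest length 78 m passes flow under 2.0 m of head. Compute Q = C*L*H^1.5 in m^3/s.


Q = 2.0 * 78 * 2.0^1.5 = 441.2346 m^3/s


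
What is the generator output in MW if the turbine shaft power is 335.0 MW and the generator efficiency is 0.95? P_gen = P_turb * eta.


P_gen = 335.0 * 0.95 = 318.2500 MW


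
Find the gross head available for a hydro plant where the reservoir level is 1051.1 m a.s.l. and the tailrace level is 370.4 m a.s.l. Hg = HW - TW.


Hg = 1051.1 - 370.4 = 680.7000 m


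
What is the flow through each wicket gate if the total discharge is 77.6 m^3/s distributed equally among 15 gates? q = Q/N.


q = 77.6 / 15 = 5.1733 m^3/s


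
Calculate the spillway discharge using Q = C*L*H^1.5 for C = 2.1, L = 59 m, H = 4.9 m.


Q = 2.1 * 59 * 4.9^1.5 = 1343.8953 m^3/s


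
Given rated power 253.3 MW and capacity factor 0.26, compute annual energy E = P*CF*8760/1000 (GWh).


E = 253.3 * 0.26 * 8760 / 1000 = 576.9161 GWh


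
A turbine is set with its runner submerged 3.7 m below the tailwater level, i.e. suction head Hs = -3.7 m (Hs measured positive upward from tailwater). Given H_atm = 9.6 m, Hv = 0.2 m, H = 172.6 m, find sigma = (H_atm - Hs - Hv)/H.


sigma = (9.6 - (-3.7) - 0.2) / 172.6 = 0.0759


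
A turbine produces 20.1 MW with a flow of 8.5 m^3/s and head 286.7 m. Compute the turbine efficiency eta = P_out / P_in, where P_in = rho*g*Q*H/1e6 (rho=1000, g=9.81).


P_in = 1000 * 9.81 * 8.5 * 286.7 / 1e6 = 23.9065 MW
eta = 20.1 / 23.9065 = 0.8408


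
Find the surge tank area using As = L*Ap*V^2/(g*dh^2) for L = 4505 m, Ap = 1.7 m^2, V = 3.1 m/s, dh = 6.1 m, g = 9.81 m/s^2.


As = 4505 * 1.7 * 3.1^2 / (9.81 * 6.1^2) = 201.6222 m^2


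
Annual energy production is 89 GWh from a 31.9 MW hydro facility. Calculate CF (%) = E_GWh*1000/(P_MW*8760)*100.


CF = 89 * 1000 / (31.9 * 8760) * 100 = 31.8490 %


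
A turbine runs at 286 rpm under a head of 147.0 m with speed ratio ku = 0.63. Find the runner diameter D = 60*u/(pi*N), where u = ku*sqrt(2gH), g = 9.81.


u = 0.63 * sqrt(2*9.81*147.0) = 33.8336 m/s
D = 60 * 33.8336 / (pi * 286) = 2.2594 m


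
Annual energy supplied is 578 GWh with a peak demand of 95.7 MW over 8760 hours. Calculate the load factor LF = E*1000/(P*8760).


LF = 578 * 1000 / (95.7 * 8760) = 0.6895


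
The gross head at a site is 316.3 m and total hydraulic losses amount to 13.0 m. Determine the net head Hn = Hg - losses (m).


Hn = 316.3 - 13.0 = 303.3000 m


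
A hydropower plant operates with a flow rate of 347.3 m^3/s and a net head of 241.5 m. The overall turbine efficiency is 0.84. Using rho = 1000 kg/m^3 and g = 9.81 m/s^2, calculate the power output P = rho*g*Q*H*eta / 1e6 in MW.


P = 1000 * 9.81 * 347.3 * 241.5 * 0.84 / 1e6 = 691.1467 MW


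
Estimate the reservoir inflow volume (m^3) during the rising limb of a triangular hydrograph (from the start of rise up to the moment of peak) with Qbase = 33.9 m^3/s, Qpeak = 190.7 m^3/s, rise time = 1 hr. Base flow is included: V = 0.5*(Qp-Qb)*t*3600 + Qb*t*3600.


V = 0.5*(190.7 - 33.9)*1*3600 + 33.9*1*3600 = 404280.0000 m^3


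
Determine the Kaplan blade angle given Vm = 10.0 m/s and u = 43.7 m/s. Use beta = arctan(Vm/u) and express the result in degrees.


beta = arctan(10.0 / 43.7) = 12.8892 degrees


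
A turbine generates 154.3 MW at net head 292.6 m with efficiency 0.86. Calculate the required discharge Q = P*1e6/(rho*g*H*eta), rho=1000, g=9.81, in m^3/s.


Q = 154.3 * 1e6 / (1000 * 9.81 * 292.6 * 0.86) = 62.5064 m^3/s


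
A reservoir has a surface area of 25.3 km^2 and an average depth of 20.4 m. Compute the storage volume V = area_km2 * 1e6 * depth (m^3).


V = 25.3 * 1e6 * 20.4 = 5.1612e+08 m^3


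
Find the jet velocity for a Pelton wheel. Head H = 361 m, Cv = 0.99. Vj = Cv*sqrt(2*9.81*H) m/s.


Vj = 0.99 * sqrt(2*9.81*361) = 83.3179 m/s


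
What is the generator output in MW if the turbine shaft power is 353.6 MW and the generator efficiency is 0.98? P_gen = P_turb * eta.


P_gen = 353.6 * 0.98 = 346.5280 MW


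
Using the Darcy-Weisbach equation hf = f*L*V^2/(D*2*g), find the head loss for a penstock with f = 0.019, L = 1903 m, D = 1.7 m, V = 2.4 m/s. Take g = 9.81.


hf = 0.019 * 1903 * 2.4^2 / (1.7 * 2 * 9.81) = 6.2441 m


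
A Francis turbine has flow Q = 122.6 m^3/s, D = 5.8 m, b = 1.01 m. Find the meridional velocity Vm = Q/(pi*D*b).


Vm = 122.6 / (pi * 5.8 * 1.01) = 6.6618 m/s


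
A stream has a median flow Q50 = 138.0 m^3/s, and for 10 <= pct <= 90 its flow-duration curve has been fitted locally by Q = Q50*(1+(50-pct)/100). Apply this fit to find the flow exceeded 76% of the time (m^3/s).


Q = 138.0 * (1 + (50 - 76)/100) = 102.1200 m^3/s


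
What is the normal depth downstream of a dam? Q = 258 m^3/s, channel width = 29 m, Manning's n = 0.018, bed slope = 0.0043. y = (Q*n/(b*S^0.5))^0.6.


y = (258 * 0.018 / (29 * 0.0043^0.5))^0.6 = 1.7087 m


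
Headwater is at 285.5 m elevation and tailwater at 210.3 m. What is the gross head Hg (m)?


Hg = 285.5 - 210.3 = 75.2000 m


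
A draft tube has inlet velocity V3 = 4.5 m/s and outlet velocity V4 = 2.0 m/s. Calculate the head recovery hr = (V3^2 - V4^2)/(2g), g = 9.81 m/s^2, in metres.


hr = (4.5^2 - 2.0^2) / (2*9.81) = 0.8282 m


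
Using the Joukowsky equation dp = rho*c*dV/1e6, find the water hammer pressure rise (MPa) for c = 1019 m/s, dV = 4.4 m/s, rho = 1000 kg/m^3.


dp = 1000 * 1019 * 4.4 / 1e6 = 4.4836 MPa


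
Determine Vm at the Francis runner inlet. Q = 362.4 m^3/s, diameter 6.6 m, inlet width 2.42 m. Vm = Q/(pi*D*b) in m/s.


Vm = 362.4 / (pi * 6.6 * 2.42) = 7.2224 m/s


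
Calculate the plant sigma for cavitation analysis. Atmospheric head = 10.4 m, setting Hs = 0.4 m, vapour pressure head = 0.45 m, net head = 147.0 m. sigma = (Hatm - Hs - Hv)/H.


sigma = (10.4 - 0.4 - 0.45) / 147.0 = 0.0650


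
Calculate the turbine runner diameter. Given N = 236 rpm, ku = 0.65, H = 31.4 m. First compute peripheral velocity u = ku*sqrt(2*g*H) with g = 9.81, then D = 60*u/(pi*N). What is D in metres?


u = 0.65 * sqrt(2*9.81*31.4) = 16.1335 m/s
D = 60 * 16.1335 / (pi * 236) = 1.3056 m


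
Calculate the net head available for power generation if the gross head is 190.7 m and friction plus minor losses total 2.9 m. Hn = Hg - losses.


Hn = 190.7 - 2.9 = 187.8000 m


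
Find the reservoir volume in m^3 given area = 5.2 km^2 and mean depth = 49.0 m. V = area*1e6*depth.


V = 5.2 * 1e6 * 49.0 = 2.5480e+08 m^3


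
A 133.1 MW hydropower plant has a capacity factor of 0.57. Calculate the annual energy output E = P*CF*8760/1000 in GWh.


E = 133.1 * 0.57 * 8760 / 1000 = 664.5949 GWh


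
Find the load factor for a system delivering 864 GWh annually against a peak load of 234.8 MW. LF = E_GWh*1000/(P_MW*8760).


LF = 864 * 1000 / (234.8 * 8760) = 0.4201


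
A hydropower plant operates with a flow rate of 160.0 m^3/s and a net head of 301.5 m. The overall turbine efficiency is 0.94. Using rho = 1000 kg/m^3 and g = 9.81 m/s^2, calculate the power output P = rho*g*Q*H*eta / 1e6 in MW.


P = 1000 * 9.81 * 160.0 * 301.5 * 0.94 / 1e6 = 444.8403 MW


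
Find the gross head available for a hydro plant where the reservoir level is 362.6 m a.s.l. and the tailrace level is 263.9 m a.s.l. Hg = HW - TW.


Hg = 362.6 - 263.9 = 98.7000 m


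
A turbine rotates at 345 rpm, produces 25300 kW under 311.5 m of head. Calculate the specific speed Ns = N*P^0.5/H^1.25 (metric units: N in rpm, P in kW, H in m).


Ns = 345 * 25300^0.5 / 311.5^1.25 = 41.9331


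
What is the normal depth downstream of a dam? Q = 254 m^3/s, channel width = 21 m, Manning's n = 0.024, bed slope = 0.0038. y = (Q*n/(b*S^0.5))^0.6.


y = (254 * 0.024 / (21 * 0.0038^0.5))^0.6 = 2.5337 m


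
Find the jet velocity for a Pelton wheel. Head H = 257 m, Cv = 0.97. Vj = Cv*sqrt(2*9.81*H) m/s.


Vj = 0.97 * sqrt(2*9.81*257) = 68.8792 m/s


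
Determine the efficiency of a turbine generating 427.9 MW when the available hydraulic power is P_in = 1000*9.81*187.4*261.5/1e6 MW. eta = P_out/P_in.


P_in = 1000 * 9.81 * 187.4 * 261.5 / 1e6 = 480.7400 MW
eta = 427.9 / 480.7400 = 0.8901


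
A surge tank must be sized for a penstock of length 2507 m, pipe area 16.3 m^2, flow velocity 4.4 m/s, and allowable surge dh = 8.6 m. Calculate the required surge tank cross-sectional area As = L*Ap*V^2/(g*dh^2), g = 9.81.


As = 2507 * 16.3 * 4.4^2 / (9.81 * 8.6^2) = 1090.3888 m^2


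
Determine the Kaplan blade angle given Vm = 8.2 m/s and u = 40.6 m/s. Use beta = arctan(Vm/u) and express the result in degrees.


beta = arctan(8.2 / 40.6) = 11.4184 degrees


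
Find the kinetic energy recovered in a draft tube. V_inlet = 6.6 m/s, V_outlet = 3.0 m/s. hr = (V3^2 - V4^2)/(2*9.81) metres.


hr = (6.6^2 - 3.0^2) / (2*9.81) = 1.7615 m


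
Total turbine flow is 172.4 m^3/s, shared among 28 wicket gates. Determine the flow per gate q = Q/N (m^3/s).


q = 172.4 / 28 = 6.1571 m^3/s


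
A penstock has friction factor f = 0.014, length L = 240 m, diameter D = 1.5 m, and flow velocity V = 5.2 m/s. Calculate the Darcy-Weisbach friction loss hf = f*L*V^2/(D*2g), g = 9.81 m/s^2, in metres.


hf = 0.014 * 240 * 5.2^2 / (1.5 * 2 * 9.81) = 3.0871 m


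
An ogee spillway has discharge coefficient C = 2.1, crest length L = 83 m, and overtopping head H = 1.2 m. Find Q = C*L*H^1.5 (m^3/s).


Q = 2.1 * 83 * 1.2^1.5 = 229.1233 m^3/s


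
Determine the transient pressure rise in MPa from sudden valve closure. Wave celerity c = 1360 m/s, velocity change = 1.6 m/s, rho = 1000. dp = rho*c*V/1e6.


dp = 1000 * 1360 * 1.6 / 1e6 = 2.1760 MPa


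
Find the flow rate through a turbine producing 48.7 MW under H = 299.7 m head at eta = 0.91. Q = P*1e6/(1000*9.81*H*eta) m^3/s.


Q = 48.7 * 1e6 / (1000 * 9.81 * 299.7 * 0.91) = 18.2025 m^3/s


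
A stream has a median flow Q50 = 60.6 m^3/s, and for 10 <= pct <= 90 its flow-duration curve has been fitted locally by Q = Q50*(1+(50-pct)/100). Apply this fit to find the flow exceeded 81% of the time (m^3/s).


Q = 60.6 * (1 + (50 - 81)/100) = 41.8140 m^3/s


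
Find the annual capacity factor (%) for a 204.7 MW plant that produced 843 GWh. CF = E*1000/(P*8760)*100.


CF = 843 * 1000 / (204.7 * 8760) * 100 = 47.0117 %


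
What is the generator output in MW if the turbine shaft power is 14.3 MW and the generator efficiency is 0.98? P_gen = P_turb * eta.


P_gen = 14.3 * 0.98 = 14.0140 MW


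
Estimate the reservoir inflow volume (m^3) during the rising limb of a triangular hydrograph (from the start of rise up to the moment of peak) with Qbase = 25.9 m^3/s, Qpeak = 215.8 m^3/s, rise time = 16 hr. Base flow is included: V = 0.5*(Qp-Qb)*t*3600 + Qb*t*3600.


V = 0.5*(215.8 - 25.9)*16*3600 + 25.9*16*3600 = 6.9610e+06 m^3


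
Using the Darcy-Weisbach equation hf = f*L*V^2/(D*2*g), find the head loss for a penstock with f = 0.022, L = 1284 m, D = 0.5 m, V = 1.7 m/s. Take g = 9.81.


hf = 0.022 * 1284 * 1.7^2 / (0.5 * 2 * 9.81) = 8.3218 m


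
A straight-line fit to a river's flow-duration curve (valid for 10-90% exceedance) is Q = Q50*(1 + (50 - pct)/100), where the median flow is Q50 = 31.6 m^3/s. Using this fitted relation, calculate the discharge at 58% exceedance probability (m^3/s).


Q = 31.6 * (1 + (50 - 58)/100) = 29.0720 m^3/s


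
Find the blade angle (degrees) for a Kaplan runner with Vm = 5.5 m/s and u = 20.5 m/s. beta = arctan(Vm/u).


beta = arctan(5.5 / 20.5) = 15.0184 degrees


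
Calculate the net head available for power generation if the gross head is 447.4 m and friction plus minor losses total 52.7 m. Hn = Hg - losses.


Hn = 447.4 - 52.7 = 394.7000 m


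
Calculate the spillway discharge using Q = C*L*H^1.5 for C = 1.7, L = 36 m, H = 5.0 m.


Q = 1.7 * 36 * 5.0^1.5 = 684.2368 m^3/s


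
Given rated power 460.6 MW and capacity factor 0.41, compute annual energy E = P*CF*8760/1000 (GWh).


E = 460.6 * 0.41 * 8760 / 1000 = 1654.2910 GWh


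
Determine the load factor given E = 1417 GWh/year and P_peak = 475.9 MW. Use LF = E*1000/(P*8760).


LF = 1417 * 1000 / (475.9 * 8760) = 0.3399


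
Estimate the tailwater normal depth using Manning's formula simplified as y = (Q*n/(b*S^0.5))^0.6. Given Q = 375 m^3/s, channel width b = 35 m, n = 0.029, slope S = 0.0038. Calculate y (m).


y = (375 * 0.029 / (35 * 0.0038^0.5))^0.6 = 2.6393 m


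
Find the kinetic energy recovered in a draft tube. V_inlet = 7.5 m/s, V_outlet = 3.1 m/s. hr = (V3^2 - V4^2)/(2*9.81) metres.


hr = (7.5^2 - 3.1^2) / (2*9.81) = 2.3772 m


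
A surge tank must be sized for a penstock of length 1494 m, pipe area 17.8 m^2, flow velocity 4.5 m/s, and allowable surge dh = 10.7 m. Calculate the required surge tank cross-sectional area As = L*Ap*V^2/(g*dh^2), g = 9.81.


As = 1494 * 17.8 * 4.5^2 / (9.81 * 10.7^2) = 479.4674 m^2


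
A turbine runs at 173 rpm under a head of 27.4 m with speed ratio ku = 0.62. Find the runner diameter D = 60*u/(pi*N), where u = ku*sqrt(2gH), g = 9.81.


u = 0.62 * sqrt(2*9.81*27.4) = 14.3753 m/s
D = 60 * 14.3753 / (pi * 173) = 1.5870 m


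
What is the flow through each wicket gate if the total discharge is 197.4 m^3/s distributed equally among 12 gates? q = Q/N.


q = 197.4 / 12 = 16.4500 m^3/s


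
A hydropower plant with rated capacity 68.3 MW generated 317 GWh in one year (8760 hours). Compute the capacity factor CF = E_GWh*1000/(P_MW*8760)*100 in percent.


CF = 317 * 1000 / (68.3 * 8760) * 100 = 52.9827 %


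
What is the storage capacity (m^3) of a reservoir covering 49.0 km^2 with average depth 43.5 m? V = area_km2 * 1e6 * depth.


V = 49.0 * 1e6 * 43.5 = 2.1315e+09 m^3


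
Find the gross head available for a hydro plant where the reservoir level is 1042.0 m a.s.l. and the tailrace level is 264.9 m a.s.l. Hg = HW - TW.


Hg = 1042.0 - 264.9 = 777.1000 m


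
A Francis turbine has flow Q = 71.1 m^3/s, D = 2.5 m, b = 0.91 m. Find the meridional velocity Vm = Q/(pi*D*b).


Vm = 71.1 / (pi * 2.5 * 0.91) = 9.9481 m/s


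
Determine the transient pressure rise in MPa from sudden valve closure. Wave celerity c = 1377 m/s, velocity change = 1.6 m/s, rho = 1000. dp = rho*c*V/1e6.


dp = 1000 * 1377 * 1.6 / 1e6 = 2.2032 MPa


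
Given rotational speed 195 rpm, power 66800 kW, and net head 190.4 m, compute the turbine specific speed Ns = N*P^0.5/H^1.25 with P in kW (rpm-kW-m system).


Ns = 195 * 66800^0.5 / 190.4^1.25 = 71.2589


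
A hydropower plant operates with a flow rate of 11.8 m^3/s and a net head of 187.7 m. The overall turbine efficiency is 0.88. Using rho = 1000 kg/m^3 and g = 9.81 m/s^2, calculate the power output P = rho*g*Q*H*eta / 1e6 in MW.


P = 1000 * 9.81 * 11.8 * 187.7 * 0.88 / 1e6 = 19.1204 MW


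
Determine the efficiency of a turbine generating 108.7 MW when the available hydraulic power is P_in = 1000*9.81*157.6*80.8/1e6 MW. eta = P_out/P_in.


P_in = 1000 * 9.81 * 157.6 * 80.8 / 1e6 = 124.9213 MW
eta = 108.7 / 124.9213 = 0.8701


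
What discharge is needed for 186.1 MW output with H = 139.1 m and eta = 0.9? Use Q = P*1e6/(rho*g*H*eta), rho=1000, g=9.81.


Q = 186.1 * 1e6 / (1000 * 9.81 * 139.1 * 0.9) = 151.5332 m^3/s


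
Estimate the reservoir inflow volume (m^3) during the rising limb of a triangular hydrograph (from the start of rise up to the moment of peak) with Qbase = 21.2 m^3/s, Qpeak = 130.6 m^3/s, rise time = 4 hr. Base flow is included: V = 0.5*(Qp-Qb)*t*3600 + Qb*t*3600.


V = 0.5*(130.6 - 21.2)*4*3600 + 21.2*4*3600 = 1.0930e+06 m^3


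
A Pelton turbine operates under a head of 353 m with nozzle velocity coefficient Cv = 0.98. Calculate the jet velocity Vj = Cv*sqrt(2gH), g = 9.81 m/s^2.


Vj = 0.98 * sqrt(2*9.81*353) = 81.5573 m/s


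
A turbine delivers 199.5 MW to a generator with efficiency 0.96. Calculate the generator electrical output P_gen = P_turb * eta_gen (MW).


P_gen = 199.5 * 0.96 = 191.5200 MW


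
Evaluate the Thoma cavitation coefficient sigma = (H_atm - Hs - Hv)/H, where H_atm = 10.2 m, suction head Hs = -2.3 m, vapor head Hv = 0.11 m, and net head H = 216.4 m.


sigma = (10.2 - (-2.3) - 0.11) / 216.4 = 0.0573


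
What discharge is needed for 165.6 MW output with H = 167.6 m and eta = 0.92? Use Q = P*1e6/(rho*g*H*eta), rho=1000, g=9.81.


Q = 165.6 * 1e6 / (1000 * 9.81 * 167.6 * 0.92) = 109.4787 m^3/s


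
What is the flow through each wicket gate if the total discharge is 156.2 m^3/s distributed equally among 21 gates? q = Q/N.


q = 156.2 / 21 = 7.4381 m^3/s


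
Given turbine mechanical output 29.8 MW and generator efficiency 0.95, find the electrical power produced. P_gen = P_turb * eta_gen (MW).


P_gen = 29.8 * 0.95 = 28.3100 MW


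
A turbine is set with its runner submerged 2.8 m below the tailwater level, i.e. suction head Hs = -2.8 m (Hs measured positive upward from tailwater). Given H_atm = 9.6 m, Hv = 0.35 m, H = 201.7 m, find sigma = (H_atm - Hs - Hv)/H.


sigma = (9.6 - (-2.8) - 0.35) / 201.7 = 0.0597


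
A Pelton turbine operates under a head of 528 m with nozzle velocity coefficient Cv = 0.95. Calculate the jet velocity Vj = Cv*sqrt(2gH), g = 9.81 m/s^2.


Vj = 0.95 * sqrt(2*9.81*528) = 96.6919 m/s


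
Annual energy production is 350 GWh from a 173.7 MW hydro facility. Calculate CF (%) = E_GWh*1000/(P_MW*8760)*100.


CF = 350 * 1000 / (173.7 * 8760) * 100 = 23.0019 %


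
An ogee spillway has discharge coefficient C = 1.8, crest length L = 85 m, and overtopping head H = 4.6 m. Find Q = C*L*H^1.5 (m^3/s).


Q = 1.8 * 85 * 4.6^1.5 = 1509.4828 m^3/s


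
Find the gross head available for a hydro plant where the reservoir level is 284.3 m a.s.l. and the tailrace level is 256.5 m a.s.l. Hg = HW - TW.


Hg = 284.3 - 256.5 = 27.8000 m


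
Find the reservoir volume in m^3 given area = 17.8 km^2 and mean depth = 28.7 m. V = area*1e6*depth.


V = 17.8 * 1e6 * 28.7 = 5.1086e+08 m^3


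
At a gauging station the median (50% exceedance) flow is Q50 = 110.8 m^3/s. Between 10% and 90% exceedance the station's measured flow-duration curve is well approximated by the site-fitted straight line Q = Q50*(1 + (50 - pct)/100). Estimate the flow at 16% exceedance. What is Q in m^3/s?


Q = 110.8 * (1 + (50 - 16)/100) = 148.4720 m^3/s


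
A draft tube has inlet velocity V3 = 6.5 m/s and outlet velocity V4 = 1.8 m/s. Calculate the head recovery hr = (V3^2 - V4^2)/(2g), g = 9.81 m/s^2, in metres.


hr = (6.5^2 - 1.8^2) / (2*9.81) = 1.9883 m


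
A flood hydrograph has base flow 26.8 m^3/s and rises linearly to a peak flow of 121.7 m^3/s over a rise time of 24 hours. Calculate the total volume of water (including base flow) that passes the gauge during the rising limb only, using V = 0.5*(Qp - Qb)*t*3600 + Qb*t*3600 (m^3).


V = 0.5*(121.7 - 26.8)*24*3600 + 26.8*24*3600 = 6.4152e+06 m^3


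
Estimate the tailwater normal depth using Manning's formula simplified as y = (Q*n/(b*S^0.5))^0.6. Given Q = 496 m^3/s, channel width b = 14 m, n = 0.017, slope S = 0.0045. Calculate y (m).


y = (496 * 0.017 / (14 * 0.0045^0.5))^0.6 = 3.7318 m


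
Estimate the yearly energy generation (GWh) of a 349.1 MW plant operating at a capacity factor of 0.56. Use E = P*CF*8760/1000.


E = 349.1 * 0.56 * 8760 / 1000 = 1712.5450 GWh


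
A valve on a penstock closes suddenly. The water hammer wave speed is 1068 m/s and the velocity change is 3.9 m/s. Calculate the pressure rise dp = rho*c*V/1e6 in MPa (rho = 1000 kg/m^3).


dp = 1000 * 1068 * 3.9 / 1e6 = 4.1652 MPa


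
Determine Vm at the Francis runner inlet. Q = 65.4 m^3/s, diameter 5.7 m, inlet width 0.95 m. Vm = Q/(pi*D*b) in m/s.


Vm = 65.4 / (pi * 5.7 * 0.95) = 3.8444 m/s


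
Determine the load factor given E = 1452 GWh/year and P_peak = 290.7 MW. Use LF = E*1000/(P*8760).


LF = 1452 * 1000 / (290.7 * 8760) = 0.5702


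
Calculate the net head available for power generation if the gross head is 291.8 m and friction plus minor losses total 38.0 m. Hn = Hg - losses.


Hn = 291.8 - 38.0 = 253.8000 m


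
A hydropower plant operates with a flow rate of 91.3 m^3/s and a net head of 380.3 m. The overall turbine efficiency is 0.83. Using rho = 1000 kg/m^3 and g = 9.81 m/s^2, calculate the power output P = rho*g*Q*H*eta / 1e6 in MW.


P = 1000 * 9.81 * 91.3 * 380.3 * 0.83 / 1e6 = 282.7120 MW


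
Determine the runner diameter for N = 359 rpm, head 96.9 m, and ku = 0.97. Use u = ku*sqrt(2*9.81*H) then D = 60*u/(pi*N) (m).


u = 0.97 * sqrt(2*9.81*96.9) = 42.2944 m/s
D = 60 * 42.2944 / (pi * 359) = 2.2500 m


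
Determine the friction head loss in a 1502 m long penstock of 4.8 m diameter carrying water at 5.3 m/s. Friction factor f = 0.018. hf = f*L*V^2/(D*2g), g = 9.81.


hf = 0.018 * 1502 * 5.3^2 / (4.8 * 2 * 9.81) = 8.0641 m


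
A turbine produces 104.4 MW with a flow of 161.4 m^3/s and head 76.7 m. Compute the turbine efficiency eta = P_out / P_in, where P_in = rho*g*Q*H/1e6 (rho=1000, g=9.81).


P_in = 1000 * 9.81 * 161.4 * 76.7 / 1e6 = 121.4417 MW
eta = 104.4 / 121.4417 = 0.8597


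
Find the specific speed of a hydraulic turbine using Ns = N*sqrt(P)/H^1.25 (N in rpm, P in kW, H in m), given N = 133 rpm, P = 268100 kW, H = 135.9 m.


Ns = 133 * 268100^0.5 / 135.9^1.25 = 148.4143


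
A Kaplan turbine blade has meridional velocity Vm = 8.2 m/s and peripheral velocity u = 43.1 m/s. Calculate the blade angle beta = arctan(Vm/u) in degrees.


beta = arctan(8.2 / 43.1) = 10.7721 degrees


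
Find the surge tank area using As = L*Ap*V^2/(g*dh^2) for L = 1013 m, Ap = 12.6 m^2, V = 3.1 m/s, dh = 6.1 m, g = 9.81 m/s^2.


As = 1013 * 12.6 * 3.1^2 / (9.81 * 6.1^2) = 336.0274 m^2


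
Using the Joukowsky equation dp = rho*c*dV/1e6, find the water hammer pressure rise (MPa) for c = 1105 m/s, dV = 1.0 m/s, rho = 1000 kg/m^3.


dp = 1000 * 1105 * 1.0 / 1e6 = 1.1050 MPa


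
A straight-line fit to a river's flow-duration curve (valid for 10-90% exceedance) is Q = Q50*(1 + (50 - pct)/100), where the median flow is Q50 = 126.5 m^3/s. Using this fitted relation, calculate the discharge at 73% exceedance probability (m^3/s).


Q = 126.5 * (1 + (50 - 73)/100) = 97.4050 m^3/s


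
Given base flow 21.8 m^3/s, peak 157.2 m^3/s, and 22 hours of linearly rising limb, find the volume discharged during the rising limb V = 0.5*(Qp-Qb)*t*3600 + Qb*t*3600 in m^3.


V = 0.5*(157.2 - 21.8)*22*3600 + 21.8*22*3600 = 7.0884e+06 m^3


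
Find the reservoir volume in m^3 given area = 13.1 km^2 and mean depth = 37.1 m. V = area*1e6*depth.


V = 13.1 * 1e6 * 37.1 = 4.8601e+08 m^3


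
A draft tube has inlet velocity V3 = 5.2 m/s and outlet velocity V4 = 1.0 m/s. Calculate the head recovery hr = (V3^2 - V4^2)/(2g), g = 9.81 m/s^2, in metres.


hr = (5.2^2 - 1.0^2) / (2*9.81) = 1.3272 m


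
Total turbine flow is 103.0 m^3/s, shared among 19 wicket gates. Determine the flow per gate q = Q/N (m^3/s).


q = 103.0 / 19 = 5.4211 m^3/s


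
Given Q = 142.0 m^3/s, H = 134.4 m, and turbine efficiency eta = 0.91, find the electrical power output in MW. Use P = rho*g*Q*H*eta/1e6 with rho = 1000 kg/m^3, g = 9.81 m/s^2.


P = 1000 * 9.81 * 142.0 * 134.4 * 0.91 / 1e6 = 170.3719 MW


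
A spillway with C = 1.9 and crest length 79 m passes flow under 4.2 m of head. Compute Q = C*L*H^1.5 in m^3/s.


Q = 1.9 * 79 * 4.2^1.5 = 1291.9765 m^3/s


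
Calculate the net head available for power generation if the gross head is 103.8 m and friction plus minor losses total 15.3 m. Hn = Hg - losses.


Hn = 103.8 - 15.3 = 88.5000 m


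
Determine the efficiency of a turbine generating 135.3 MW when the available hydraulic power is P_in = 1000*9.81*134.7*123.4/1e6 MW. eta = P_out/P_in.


P_in = 1000 * 9.81 * 134.7 * 123.4 / 1e6 = 163.0616 MW
eta = 135.3 / 163.0616 = 0.8297


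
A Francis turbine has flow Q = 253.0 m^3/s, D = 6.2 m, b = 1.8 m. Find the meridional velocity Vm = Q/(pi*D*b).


Vm = 253.0 / (pi * 6.2 * 1.8) = 7.2162 m/s


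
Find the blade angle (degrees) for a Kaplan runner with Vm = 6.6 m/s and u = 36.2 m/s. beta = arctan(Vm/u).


beta = arctan(6.6 / 36.2) = 10.3327 degrees


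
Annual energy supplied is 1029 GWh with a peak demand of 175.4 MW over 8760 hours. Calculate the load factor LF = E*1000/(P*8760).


LF = 1029 * 1000 / (175.4 * 8760) = 0.6697


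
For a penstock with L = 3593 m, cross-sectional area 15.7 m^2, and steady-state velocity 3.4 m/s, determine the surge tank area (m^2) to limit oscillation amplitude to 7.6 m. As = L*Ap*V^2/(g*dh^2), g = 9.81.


As = 3593 * 15.7 * 3.4^2 / (9.81 * 7.6^2) = 1150.8494 m^2


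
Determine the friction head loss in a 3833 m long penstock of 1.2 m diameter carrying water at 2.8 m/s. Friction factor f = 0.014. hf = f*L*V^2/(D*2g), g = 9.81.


hf = 0.014 * 3833 * 2.8^2 / (1.2 * 2 * 9.81) = 17.8691 m


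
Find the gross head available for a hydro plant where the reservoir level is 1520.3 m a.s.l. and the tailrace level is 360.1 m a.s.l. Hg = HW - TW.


Hg = 1520.3 - 360.1 = 1160.2000 m


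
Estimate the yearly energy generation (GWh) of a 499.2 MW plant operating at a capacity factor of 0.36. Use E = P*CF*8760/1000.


E = 499.2 * 0.36 * 8760 / 1000 = 1574.2771 GWh


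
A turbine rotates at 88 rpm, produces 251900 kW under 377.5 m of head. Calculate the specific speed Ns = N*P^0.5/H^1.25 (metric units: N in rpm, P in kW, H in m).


Ns = 88 * 251900^0.5 / 377.5^1.25 = 26.5430


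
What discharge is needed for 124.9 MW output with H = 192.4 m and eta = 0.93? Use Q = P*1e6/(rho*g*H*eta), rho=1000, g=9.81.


Q = 124.9 * 1e6 / (1000 * 9.81 * 192.4 * 0.93) = 71.1550 m^3/s


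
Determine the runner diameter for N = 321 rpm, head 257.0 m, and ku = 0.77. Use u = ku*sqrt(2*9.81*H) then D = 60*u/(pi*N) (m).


u = 0.77 * sqrt(2*9.81*257.0) = 54.6773 m/s
D = 60 * 54.6773 / (pi * 321) = 3.2531 m


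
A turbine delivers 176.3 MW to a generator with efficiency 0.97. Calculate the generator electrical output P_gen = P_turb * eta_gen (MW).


P_gen = 176.3 * 0.97 = 171.0110 MW


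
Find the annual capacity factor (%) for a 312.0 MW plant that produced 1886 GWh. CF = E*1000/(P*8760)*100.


CF = 1886 * 1000 / (312.0 * 8760) * 100 = 69.0054 %


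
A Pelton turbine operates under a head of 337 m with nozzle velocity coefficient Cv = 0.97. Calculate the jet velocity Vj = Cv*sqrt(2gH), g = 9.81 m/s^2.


Vj = 0.97 * sqrt(2*9.81*337) = 78.8744 m/s


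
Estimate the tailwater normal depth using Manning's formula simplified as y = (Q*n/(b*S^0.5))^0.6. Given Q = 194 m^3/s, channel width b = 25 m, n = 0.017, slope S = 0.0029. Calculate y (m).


y = (194 * 0.017 / (25 * 0.0029^0.5))^0.6 = 1.7119 m


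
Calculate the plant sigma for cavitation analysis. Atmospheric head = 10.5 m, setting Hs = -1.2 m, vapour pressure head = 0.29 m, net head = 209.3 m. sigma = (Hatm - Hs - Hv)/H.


sigma = (10.5 - (-1.2) - 0.29) / 209.3 = 0.0545


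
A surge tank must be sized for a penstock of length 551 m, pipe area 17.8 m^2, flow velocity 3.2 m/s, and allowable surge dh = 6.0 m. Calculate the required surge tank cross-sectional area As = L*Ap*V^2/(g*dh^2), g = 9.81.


As = 551 * 17.8 * 3.2^2 / (9.81 * 6.0^2) = 284.3807 m^2


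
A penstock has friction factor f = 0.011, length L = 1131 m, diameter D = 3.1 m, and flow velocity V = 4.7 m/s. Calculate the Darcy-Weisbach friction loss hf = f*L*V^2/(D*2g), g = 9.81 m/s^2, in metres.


hf = 0.011 * 1131 * 4.7^2 / (3.1 * 2 * 9.81) = 4.5185 m


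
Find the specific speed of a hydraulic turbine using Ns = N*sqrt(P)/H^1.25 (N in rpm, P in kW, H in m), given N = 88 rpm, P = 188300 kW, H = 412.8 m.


Ns = 88 * 188300^0.5 / 412.8^1.25 = 20.5226


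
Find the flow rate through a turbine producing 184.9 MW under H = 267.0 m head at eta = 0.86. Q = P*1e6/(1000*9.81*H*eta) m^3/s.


Q = 184.9 * 1e6 / (1000 * 9.81 * 267.0 * 0.86) = 82.0839 m^3/s


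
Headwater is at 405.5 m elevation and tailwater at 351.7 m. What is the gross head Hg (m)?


Hg = 405.5 - 351.7 = 53.8000 m


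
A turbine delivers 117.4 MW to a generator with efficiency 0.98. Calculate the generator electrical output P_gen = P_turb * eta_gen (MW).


P_gen = 117.4 * 0.98 = 115.0520 MW


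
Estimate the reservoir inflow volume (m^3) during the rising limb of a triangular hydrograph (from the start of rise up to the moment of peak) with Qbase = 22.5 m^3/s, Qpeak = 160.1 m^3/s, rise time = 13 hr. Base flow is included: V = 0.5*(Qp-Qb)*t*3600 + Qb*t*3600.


V = 0.5*(160.1 - 22.5)*13*3600 + 22.5*13*3600 = 4.2728e+06 m^3


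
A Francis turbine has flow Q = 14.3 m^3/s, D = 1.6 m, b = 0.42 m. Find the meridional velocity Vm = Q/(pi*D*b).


Vm = 14.3 / (pi * 1.6 * 0.42) = 6.7736 m/s


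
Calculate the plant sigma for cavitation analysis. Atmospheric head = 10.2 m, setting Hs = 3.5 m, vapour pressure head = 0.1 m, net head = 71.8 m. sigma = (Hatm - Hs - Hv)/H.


sigma = (10.2 - 3.5 - 0.1) / 71.8 = 0.0919


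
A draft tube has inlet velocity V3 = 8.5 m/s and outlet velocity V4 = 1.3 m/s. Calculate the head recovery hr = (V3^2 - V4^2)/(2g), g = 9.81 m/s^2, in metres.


hr = (8.5^2 - 1.3^2) / (2*9.81) = 3.5963 m


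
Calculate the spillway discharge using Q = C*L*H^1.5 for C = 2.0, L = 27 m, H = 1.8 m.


Q = 2.0 * 27 * 1.8^1.5 = 130.4075 m^3/s


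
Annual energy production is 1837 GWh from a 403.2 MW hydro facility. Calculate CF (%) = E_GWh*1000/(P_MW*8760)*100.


CF = 1837 * 1000 / (403.2 * 8760) * 100 = 52.0097 %


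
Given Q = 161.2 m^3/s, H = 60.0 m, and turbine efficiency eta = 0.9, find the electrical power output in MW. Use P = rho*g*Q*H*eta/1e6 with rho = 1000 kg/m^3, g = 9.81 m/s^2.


P = 1000 * 9.81 * 161.2 * 60.0 * 0.9 / 1e6 = 85.3941 MW


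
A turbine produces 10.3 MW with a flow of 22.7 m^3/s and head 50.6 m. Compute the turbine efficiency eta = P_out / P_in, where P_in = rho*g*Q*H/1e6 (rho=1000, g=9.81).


P_in = 1000 * 9.81 * 22.7 * 50.6 / 1e6 = 11.2680 MW
eta = 10.3 / 11.2680 = 0.9141


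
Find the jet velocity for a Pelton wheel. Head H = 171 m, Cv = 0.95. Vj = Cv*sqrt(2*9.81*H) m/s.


Vj = 0.95 * sqrt(2*9.81*171) = 55.0264 m/s


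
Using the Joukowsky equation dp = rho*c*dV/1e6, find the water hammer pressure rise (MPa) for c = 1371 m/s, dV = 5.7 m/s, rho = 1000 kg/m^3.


dp = 1000 * 1371 * 5.7 / 1e6 = 7.8147 MPa


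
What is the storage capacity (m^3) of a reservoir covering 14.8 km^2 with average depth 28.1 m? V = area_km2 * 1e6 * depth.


V = 14.8 * 1e6 * 28.1 = 4.1588e+08 m^3


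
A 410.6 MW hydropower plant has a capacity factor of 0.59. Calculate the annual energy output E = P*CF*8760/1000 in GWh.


E = 410.6 * 0.59 * 8760 / 1000 = 2122.1450 GWh


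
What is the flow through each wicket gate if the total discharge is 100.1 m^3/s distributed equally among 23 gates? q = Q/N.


q = 100.1 / 23 = 4.3522 m^3/s


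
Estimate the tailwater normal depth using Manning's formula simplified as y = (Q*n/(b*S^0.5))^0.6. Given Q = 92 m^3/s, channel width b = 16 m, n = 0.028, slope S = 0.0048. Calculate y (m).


y = (92 * 0.028 / (16 * 0.0048^0.5))^0.6 = 1.6585 m


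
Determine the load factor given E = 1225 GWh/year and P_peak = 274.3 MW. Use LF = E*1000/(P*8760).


LF = 1225 * 1000 / (274.3 * 8760) = 0.5098


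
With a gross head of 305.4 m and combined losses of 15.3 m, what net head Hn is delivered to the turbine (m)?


Hn = 305.4 - 15.3 = 290.1000 m


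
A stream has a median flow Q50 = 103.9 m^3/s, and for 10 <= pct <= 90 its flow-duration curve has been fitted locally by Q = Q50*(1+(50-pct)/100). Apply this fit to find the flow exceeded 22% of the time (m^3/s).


Q = 103.9 * (1 + (50 - 22)/100) = 132.9920 m^3/s


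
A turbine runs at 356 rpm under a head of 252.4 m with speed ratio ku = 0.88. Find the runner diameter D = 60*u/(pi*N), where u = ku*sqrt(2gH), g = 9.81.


u = 0.88 * sqrt(2*9.81*252.4) = 61.9265 m/s
D = 60 * 61.9265 / (pi * 356) = 3.3222 m


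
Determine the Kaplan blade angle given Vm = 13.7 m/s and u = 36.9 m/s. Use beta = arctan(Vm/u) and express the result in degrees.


beta = arctan(13.7 / 36.9) = 20.3686 degrees


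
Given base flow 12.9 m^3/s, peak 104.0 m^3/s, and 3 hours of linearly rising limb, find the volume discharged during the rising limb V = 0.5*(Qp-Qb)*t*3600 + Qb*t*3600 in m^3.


V = 0.5*(104.0 - 12.9)*3*3600 + 12.9*3*3600 = 631260.0000 m^3


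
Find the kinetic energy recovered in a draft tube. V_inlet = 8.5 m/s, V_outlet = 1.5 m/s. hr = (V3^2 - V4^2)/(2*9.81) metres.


hr = (8.5^2 - 1.5^2) / (2*9.81) = 3.5678 m


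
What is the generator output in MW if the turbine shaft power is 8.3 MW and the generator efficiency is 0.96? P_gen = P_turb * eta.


P_gen = 8.3 * 0.96 = 7.9680 MW


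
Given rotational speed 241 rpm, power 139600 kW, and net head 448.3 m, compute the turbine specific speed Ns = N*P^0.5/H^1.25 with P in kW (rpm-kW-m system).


Ns = 241 * 139600^0.5 / 448.3^1.25 = 43.6515


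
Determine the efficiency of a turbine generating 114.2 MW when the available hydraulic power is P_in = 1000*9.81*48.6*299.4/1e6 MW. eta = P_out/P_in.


P_in = 1000 * 9.81 * 48.6 * 299.4 / 1e6 = 142.7437 MW
eta = 114.2 / 142.7437 = 0.8000


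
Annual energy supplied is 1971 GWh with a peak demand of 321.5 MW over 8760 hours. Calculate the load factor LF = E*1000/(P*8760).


LF = 1971 * 1000 / (321.5 * 8760) = 0.6998


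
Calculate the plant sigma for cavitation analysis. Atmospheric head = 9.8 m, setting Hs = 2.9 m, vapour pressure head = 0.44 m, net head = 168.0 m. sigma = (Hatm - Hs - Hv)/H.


sigma = (9.8 - 2.9 - 0.44) / 168.0 = 0.0385


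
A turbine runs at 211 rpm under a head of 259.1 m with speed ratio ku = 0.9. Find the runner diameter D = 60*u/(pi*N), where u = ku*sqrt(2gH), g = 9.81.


u = 0.9 * sqrt(2*9.81*259.1) = 64.1691 m/s
D = 60 * 64.1691 / (pi * 211) = 5.8082 m


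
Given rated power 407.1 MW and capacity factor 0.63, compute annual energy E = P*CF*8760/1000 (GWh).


E = 407.1 * 0.63 * 8760 / 1000 = 2246.7035 GWh


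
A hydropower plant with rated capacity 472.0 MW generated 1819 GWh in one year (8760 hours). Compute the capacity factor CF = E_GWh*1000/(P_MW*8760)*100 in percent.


CF = 1819 * 1000 / (472.0 * 8760) * 100 = 43.9933 %


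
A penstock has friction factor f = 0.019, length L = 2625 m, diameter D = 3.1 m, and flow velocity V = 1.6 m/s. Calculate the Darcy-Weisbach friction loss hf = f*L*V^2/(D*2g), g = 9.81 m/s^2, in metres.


hf = 0.019 * 2625 * 1.6^2 / (3.1 * 2 * 9.81) = 2.0992 m


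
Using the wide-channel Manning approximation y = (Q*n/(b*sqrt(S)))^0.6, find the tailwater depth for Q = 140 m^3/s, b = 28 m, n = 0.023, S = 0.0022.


y = (140 * 0.023 / (28 * 0.0022^0.5))^0.6 = 1.7127 m


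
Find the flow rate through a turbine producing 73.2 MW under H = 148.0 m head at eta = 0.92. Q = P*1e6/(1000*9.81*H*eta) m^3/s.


Q = 73.2 * 1e6 / (1000 * 9.81 * 148.0 * 0.92) = 54.8015 m^3/s


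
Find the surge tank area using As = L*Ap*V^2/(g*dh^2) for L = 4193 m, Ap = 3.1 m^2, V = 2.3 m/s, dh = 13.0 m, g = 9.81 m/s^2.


As = 4193 * 3.1 * 2.3^2 / (9.81 * 13.0^2) = 41.4750 m^2


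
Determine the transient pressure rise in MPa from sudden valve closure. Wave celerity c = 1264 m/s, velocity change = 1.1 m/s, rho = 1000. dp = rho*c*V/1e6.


dp = 1000 * 1264 * 1.1 / 1e6 = 1.3904 MPa


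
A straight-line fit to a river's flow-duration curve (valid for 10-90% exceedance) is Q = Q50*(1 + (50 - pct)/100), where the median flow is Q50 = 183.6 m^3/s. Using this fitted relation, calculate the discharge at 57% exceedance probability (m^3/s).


Q = 183.6 * (1 + (50 - 57)/100) = 170.7480 m^3/s


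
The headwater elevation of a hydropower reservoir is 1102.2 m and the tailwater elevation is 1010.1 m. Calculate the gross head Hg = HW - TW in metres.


Hg = 1102.2 - 1010.1 = 92.1000 m


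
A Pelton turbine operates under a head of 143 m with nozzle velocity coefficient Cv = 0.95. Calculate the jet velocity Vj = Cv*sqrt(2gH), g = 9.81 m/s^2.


Vj = 0.95 * sqrt(2*9.81*143) = 50.3201 m/s


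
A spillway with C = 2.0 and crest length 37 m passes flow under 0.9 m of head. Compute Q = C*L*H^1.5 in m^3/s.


Q = 2.0 * 37 * 0.9^1.5 = 63.1823 m^3/s


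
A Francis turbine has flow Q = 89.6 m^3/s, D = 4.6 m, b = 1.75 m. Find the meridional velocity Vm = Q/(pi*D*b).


Vm = 89.6 / (pi * 4.6 * 1.75) = 3.5429 m/s


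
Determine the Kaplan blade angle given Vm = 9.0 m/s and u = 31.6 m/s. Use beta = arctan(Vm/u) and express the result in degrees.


beta = arctan(9.0 / 31.6) = 15.8975 degrees


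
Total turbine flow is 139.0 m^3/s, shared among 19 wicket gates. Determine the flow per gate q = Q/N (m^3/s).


q = 139.0 / 19 = 7.3158 m^3/s


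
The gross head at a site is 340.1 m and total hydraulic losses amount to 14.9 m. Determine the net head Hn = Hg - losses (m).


Hn = 340.1 - 14.9 = 325.2000 m
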